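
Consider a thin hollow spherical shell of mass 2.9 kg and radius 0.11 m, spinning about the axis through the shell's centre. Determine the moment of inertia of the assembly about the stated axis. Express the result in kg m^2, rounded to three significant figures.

I_cm = (2/3)MR² = (2/3)(2.9)(0.11)² = 0.023393 kg m^2; axis through the centre, so I = 0.023393 kg m^2.

0.0234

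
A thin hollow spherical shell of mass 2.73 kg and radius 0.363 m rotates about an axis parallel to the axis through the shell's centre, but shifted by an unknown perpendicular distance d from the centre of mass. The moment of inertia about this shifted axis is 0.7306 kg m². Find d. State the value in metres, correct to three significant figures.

About the centre-of-mass axis, I_cm = (2/3)MR² = (2/3)(2.73)(0.363)² = 0.23982 kg m².
Parallel axis theorem: I = I_cm + Md², so Md² = 0.7306 − 0.23982 = 0.49078 kg m².
d = √(0.49078 / 2.73) = 0.424 m.

0.424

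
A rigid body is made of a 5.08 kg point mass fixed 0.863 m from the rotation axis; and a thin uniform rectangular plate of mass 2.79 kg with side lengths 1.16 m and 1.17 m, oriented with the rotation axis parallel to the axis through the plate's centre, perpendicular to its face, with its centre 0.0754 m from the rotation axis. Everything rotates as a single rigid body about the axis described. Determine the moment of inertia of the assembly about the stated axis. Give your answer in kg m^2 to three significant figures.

4.43

Point mass: I_cm = 0; centre at d = 0.863 m, so the parallel axis theorem gives I = 0 + (5.08)(0.863)² = 3.7834 kg m^2.
Rectangular plate: I_cm = (1/12)M(a²+b²) = (1/12)(2.79)[(1.16)² + (1.17)²] = 0.63112 kg m^2; centre at d = 0.0754 m, so the parallel axis theorem gives I = 0.63112 + (2.79)(0.0754)² = 0.64698 kg m^2.
Total I = 3.7834 + 0.64698 = 4.4304 kg m^2.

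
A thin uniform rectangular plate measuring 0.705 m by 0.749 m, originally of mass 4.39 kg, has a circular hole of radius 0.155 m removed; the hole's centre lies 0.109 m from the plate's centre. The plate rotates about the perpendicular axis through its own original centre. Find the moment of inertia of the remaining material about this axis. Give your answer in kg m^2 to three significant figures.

Unpierced body about its centre: I₀ = (1/12)M(a²+b²) = (1/12)(4.39)[(0.705)² + (0.749)²] = 0.38706 kg m^2.
The removed disk has mass m = M·πr²/(ab) = (4.39)·π(0.155)²/(0.705·0.749) = 0.62749 kg (same uniform areal density).
Its moment of inertia about the rotation axis (parallel-axis theorem): I_hole = (1/2)mr² + md² = (1/2)(0.62749)(0.155)² + (0.62749)(0.109)² = 0.014993 kg m^2.
Treating the hole as negative mass, I = I₀ − I_hole = 0.38706 − 0.014993 = 0.37207 kg m^2.

0.372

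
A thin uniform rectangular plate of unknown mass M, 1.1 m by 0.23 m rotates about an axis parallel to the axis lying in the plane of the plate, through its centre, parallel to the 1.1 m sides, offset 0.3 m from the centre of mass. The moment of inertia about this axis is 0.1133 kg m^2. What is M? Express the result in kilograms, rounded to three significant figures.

1.20

I = I_cm + Md² = (1/12)Mb² + Md² = M·[0.0833333·(0.23)² + (0.3)²] = M·0.094408.
So M = 0.1133 / 0.094408 = 1.2001 kg.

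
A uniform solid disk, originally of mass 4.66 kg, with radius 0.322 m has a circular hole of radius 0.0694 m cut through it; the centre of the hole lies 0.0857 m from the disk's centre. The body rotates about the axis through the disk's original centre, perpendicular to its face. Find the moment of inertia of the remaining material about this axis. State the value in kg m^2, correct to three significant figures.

Unpierced body about its centre: I₀ = (1/2)MR² = (1/2)(4.66)(0.322)² = 0.24158 kg m^2.
The removed disk has mass m = M·(r/R)² = (4.66)(0.0694/0.322)² = 0.21647 kg (same uniform areal density).
Its moment of inertia about the rotation axis (parallel-axis theorem): I_hole = (1/2)mr² + md² = (1/2)(0.21647)(0.0694)² + (0.21647)(0.0857)² = 0.0021111 kg m^2.
Treating the hole as negative mass, I = I₀ − I_hole = 0.24158 − 0.0021111 = 0.23947 kg m^2.

0.239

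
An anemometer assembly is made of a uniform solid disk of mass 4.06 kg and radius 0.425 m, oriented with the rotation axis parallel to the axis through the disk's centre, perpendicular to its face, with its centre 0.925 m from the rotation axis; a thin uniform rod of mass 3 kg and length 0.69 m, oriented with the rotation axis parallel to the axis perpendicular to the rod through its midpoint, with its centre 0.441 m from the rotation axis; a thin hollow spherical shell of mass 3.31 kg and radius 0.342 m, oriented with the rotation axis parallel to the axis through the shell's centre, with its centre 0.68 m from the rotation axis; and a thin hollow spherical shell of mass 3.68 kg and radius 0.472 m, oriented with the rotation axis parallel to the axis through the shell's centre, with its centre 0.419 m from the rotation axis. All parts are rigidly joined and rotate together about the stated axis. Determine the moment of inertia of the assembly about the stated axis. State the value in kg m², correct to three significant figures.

Solid disk: I_cm = (1/2)MR² = (1/2)(4.06)(0.425)² = 0.36667 kg m²; centre at d = 0.925 m, so I = I_cm + Md² gives I = 0.36667 + (4.06)(0.925)² = 3.8405 kg m².
Thin rod: I_cm = (1/12)ML² = (1/12)(3)(0.69)² = 0.11902 kg m²; centre at d = 0.441 m, so I = I_cm + Md² gives I = 0.11902 + (3)(0.441)² = 0.70247 kg m².
Spherical shell: I_cm = (2/3)MR² = (2/3)(3.31)(0.342)² = 0.2581 kg m²; centre at d = 0.68 m, so I = I_cm + Md² gives I = 0.2581 + (3.31)(0.68)² = 1.7886 kg m².
Spherical shell: I_cm = (2/3)MR² = (2/3)(3.68)(0.472)² = 0.54656 kg m²; centre at d = 0.419 m, so I = I_cm + Md² gives I = 0.54656 + (3.68)(0.419)² = 1.1926 kg m².
Total I = 3.8405 + 0.70247 + 1.7886 + 1.1926 = 7.5242 kg m².

7.52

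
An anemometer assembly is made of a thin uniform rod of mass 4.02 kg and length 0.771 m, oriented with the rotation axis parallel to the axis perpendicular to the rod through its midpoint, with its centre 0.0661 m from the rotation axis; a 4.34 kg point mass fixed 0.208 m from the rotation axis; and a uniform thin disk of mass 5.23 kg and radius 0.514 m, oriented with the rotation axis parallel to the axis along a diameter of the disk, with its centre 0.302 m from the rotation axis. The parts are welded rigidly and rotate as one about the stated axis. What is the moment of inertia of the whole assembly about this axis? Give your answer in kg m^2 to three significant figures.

1.23

Thin rod: I_cm = (1/12)ML² = (1/12)(4.02)(0.771)² = 0.19914 kg m^2; centre at d = 0.0661 m, so the parallel axis theorem gives I = 0.19914 + (4.02)(0.0661)² = 0.2167 kg m^2.
Point mass: I_cm = 0; centre at d = 0.208 m, so the parallel axis theorem gives I = 0 + (4.34)(0.208)² = 0.18777 kg m^2.
Thin disk: I_cm = (1/4)MR² = (1/4)(5.23)(0.514)² = 0.34544 kg m^2; centre at d = 0.302 m, so the parallel axis theorem gives I = 0.34544 + (5.23)(0.302)² = 0.82243 kg m^2.
Total I = 0.2167 + 0.18777 + 0.82243 = 1.2269 kg m^2.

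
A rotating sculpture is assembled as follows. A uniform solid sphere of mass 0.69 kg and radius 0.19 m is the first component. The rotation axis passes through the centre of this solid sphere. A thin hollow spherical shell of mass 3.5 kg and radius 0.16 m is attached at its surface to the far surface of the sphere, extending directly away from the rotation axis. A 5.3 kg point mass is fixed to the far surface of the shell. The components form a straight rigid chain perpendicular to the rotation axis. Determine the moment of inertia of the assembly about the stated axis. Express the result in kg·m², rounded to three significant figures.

1.88

Solid sphere: I_cm = (2/5)MR² = (2/5)(0.69)(0.19)² = 0.0099636 kg·m²; axis through the centre, so I = 0.0099636 kg·m².
Spherical shell: I_cm = (2/3)MR² = (2/3)(3.5)(0.16)² = 0.059733 kg·m²; centre at d = 0.19 + 0.16 = 0.35 m, so I = I_cm + Md² gives I = 0.059733 + (3.5)(0.35)² = 0.48848 kg·m².
Point mass: I_cm = 0; centre at d = 0.19 + 0.16 + 0.16 = 0.51 m, so I = I_cm + Md² gives I = 0 + (5.3)(0.51)² = 1.3785 kg·m².
Total I = 0.0099636 + 0.48848 + 1.3785 = 1.877 kg·m².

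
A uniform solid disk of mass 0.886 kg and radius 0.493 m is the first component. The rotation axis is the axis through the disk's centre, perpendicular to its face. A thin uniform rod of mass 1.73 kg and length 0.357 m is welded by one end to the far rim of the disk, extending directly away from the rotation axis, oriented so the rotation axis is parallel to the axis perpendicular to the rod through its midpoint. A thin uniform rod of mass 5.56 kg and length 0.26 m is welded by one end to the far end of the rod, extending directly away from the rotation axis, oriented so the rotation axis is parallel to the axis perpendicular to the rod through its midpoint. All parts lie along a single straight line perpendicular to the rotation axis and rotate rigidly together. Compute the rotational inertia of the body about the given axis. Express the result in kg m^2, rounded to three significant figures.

6.28

Solid disk: I_cm = (1/2)MR² = (1/2)(0.886)(0.493)² = 0.10767 kg m^2; axis through the centre, so I = 0.10767 kg m^2.
Thin rod: I_cm = (1/12)ML² = (1/12)(1.73)(0.357)² = 0.018374 kg m^2; centre at d = 0.493 + 0.1785 = 0.6715 m, so the parallel axis theorem gives I = 0.018374 + (1.73)(0.6715)² = 0.79845 kg m^2.
Thin rod: I_cm = (1/12)ML² = (1/12)(5.56)(0.26)² = 0.031321 kg m^2; centre at d = 0.493 + 0.1785 + 0.1785 + 0.13 = 0.98 m, so the parallel axis theorem gives I = 0.031321 + (5.56)(0.98)² = 5.3711 kg m^2.
Total I = 0.10767 + 0.79845 + 5.3711 = 6.2773 kg m^2.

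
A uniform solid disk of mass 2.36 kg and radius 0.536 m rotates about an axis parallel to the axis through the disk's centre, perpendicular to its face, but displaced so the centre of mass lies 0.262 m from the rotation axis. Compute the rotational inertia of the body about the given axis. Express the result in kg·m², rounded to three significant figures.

0.501

I_cm = (1/2)MR² = (1/2)(2.36)(0.536)² = 0.33901 kg·m²; centre at d = 0.262 m, so I = I_cm + Md² gives I = 0.33901 + (2.36)(0.262)² = 0.50101 kg·m².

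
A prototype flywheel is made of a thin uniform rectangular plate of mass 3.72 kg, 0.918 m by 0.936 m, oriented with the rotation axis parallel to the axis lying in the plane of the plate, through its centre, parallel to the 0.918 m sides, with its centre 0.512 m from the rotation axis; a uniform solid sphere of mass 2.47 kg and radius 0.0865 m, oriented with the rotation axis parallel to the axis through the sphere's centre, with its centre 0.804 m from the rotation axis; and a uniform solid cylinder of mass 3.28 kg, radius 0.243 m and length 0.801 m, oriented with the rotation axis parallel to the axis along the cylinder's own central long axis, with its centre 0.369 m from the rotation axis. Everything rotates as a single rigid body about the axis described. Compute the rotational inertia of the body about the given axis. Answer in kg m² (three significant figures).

3.39

Rectangular plate: I_cm = (1/12)Mb² = (1/12)(3.72)(0.936)² = 0.27159 kg m²; centre at d = 0.512 m, so the parallel axis theorem gives I = 0.27159 + (3.72)(0.512)² = 1.2468 kg m².
Solid sphere: I_cm = (2/5)MR² = (2/5)(2.47)(0.0865)² = 0.0073925 kg m²; centre at d = 0.804 m, so the parallel axis theorem gives I = 0.0073925 + (2.47)(0.804)² = 1.604 kg m².
Solid cylinder: I_cm = (1/2)MR² = (1/2)(3.28)(0.243)² = 0.09684 kg m²; centre at d = 0.369 m, so the parallel axis theorem gives I = 0.09684 + (3.28)(0.369)² = 0.54345 kg m².
Total I = 1.2468 + 1.604 + 0.54345 = 3.3943 kg m².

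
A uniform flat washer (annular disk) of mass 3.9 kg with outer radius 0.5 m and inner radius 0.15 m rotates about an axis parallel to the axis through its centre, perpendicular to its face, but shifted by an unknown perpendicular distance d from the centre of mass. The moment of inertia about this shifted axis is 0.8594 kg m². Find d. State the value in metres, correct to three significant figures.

0.290

About the centre-of-mass axis, I_cm = (1/2)M(R²+r²) = (1/2)(3.9)[(0.5)² + (0.15)²] = 0.53138 kg m².
Parallel axis theorem: I = I_cm + Md², so Md² = 0.8594 − 0.53138 = 0.32803 kg m².
d = √(0.32803 / 3.9) = 0.29002 m.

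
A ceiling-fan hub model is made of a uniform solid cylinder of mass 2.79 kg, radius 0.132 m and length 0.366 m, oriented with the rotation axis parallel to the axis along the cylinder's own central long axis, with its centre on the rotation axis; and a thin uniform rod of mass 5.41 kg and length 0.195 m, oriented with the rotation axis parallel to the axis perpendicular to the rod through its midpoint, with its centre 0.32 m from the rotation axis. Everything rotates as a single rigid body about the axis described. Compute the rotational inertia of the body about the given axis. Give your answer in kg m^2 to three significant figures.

Solid cylinder: I_cm = (1/2)MR² = (1/2)(2.79)(0.132)² = 0.024306 kg m^2; axis through the centre, so I = 0.024306 kg m^2.
Thin rod: I_cm = (1/12)ML² = (1/12)(5.41)(0.195)² = 0.017143 kg m^2; centre at d = 0.32 m, so the parallel axis theorem gives I = 0.017143 + (5.41)(0.32)² = 0.57113 kg m^2.
Total I = 0.024306 + 0.57113 = 0.59543 kg m^2.

0.595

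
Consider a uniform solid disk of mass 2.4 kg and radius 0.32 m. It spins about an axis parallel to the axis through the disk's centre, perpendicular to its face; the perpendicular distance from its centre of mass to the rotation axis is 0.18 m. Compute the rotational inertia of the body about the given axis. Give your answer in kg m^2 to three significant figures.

0.201

I_cm = (1/2)MR² = (1/2)(2.4)(0.32)² = 0.12288 kg m^2; centre at d = 0.18 m, so the parallel axis theorem gives I = 0.12288 + (2.4)(0.18)² = 0.20064 kg m^2.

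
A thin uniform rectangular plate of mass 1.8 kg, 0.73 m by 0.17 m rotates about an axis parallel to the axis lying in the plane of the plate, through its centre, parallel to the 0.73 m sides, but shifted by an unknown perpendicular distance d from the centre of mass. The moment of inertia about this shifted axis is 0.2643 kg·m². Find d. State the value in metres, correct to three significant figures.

About the centre-of-mass axis, I_cm = (1/12)Mb² = (1/12)(1.8)(0.17)² = 0.004335 kg·m².
Parallel axis theorem: I = I_cm + Md², so Md² = 0.2643 − 0.004335 = 0.25997 kg·m².
d = √(0.25997 / 1.8) = 0.38003 m.

0.380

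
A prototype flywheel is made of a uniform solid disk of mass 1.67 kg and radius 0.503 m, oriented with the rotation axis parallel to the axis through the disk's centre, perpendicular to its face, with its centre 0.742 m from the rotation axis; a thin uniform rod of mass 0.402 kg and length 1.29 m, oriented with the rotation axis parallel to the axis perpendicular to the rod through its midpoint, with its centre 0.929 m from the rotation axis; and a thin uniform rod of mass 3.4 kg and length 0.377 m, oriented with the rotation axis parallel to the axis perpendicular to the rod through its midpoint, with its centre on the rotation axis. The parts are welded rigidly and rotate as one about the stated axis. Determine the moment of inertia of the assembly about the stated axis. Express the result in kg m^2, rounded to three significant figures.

Solid disk: I_cm = (1/2)MR² = (1/2)(1.67)(0.503)² = 0.21126 kg m^2; centre at d = 0.742 m, so the parallel axis theorem gives I = 0.21126 + (1.67)(0.742)² = 1.1307 kg m^2.
Thin rod: I_cm = (1/12)ML² = (1/12)(0.402)(1.29)² = 0.055747 kg m^2; centre at d = 0.929 m, so the parallel axis theorem gives I = 0.055747 + (0.402)(0.929)² = 0.40269 kg m^2.
Thin rod: I_cm = (1/12)ML² = (1/12)(3.4)(0.377)² = 0.04027 kg m^2; axis through the centre, so I = 0.04027 kg m^2.
Total I = 1.1307 + 0.40269 + 0.04027 = 1.5737 kg m^2.

1.57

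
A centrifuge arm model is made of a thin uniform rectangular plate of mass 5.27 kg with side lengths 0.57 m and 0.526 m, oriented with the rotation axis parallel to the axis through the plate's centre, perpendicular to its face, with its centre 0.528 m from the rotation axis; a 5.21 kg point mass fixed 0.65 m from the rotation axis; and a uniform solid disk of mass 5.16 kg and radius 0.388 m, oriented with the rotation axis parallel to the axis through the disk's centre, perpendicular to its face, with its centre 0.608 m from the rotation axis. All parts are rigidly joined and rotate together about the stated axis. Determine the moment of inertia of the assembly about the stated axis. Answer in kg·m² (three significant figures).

Rectangular plate: I_cm = (1/12)M(a²+b²) = (1/12)(5.27)[(0.57)² + (0.526)²] = 0.26419 kg·m²; centre at d = 0.528 m, so the parallel axis theorem gives I = 0.26419 + (5.27)(0.528)² = 1.7334 kg·m².
Point mass: I_cm = 0; centre at d = 0.65 m, so the parallel axis theorem gives I = 0 + (5.21)(0.65)² = 2.2012 kg·m².
Solid disk: I_cm = (1/2)MR² = (1/2)(5.16)(0.388)² = 0.3884 kg·m²; centre at d = 0.608 m, so the parallel axis theorem gives I = 0.3884 + (5.16)(0.608)² = 2.2959 kg·m².
Total I = 1.7334 + 2.2012 + 2.2959 = 6.2305 kg·m².

6.23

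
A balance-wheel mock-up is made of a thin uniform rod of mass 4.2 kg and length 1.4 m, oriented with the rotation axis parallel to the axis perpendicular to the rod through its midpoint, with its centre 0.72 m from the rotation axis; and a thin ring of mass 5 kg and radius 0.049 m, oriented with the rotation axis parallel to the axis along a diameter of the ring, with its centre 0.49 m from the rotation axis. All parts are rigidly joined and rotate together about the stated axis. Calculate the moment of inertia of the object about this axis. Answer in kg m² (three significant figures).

Thin rod: I_cm = (1/12)ML² = (1/12)(4.2)(1.4)² = 0.686 kg m²; centre at d = 0.72 m, so I = I_cm + Md² gives I = 0.686 + (4.2)(0.72)² = 2.8633 kg m².
Thin ring: I_cm = (1/2)MR² = (1/2)(5)(0.049)² = 0.0060025 kg m²; centre at d = 0.49 m, so I = I_cm + Md² gives I = 0.0060025 + (5)(0.49)² = 1.2065 kg m².
Total I = 2.8633 + 1.2065 = 4.0698 kg m².

4.07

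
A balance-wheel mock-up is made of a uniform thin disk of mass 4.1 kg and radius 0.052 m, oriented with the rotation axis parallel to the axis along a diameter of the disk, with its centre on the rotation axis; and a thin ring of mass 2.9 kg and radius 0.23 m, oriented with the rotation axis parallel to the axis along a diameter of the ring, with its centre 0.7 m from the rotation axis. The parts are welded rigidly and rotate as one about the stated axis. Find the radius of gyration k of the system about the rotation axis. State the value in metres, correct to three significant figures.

0.463

Thin disk: I_cm = (1/4)MR² = (1/4)(4.1)(0.052)² = 0.0027716 kg·m²; axis through the centre, so I = 0.0027716 kg·m².
Thin ring: I_cm = (1/2)MR² = (1/2)(2.9)(0.23)² = 0.076705 kg·m²; centre at d = 0.7 m, so the parallel axis theorem gives I = 0.076705 + (2.9)(0.7)² = 1.4977 kg·m².
Total I = 1.5005 kg·m²; total mass M = 7 kg.
k = √(I/M) = √(1.5005/7) = 0.46298 m.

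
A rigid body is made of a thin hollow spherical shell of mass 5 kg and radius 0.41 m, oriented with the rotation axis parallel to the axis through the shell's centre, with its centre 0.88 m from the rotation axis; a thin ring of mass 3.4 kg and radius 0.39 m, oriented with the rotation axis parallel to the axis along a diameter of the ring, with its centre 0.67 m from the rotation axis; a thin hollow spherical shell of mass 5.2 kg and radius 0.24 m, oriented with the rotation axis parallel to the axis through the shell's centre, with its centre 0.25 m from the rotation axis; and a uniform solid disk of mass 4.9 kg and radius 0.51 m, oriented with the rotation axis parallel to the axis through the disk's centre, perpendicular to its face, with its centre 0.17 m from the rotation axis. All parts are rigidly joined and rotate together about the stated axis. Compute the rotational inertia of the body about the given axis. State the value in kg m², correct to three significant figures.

7.52

Spherical shell: I_cm = (2/3)MR² = (2/3)(5)(0.41)² = 0.56033 kg m²; centre at d = 0.88 m, so the parallel axis theorem gives I = 0.56033 + (5)(0.88)² = 4.4323 kg m².
Thin ring: I_cm = (1/2)MR² = (1/2)(3.4)(0.39)² = 0.25857 kg m²; centre at d = 0.67 m, so the parallel axis theorem gives I = 0.25857 + (3.4)(0.67)² = 1.7848 kg m².
Spherical shell: I_cm = (2/3)MR² = (2/3)(5.2)(0.24)² = 0.19968 kg m²; centre at d = 0.25 m, so the parallel axis theorem gives I = 0.19968 + (5.2)(0.25)² = 0.52468 kg m².
Solid disk: I_cm = (1/2)MR² = (1/2)(4.9)(0.51)² = 0.63725 kg m²; centre at d = 0.17 m, so the parallel axis theorem gives I = 0.63725 + (4.9)(0.17)² = 0.77886 kg m².
Total I = 4.4323 + 1.7848 + 0.52468 + 0.77886 = 7.5207 kg m².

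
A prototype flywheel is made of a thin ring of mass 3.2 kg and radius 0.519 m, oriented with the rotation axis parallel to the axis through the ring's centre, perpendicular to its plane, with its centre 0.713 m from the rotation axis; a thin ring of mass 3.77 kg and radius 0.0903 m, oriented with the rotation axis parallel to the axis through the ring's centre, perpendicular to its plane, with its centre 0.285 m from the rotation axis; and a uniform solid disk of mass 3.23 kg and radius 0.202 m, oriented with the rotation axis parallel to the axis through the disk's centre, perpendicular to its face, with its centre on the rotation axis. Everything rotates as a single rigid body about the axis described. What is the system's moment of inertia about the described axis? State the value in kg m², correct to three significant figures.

Thin ring: I_cm = MR² = (3.2)(0.519)² = 0.86196 kg m²; centre at d = 0.713 m, so the parallel axis theorem gives I = 0.86196 + (3.2)(0.713)² = 2.4887 kg m².
Thin ring: I_cm = MR² = (3.77)(0.0903)² = 0.030741 kg m²; centre at d = 0.285 m, so the parallel axis theorem gives I = 0.030741 + (3.77)(0.285)² = 0.33696 kg m².
Solid disk: I_cm = (1/2)MR² = (1/2)(3.23)(0.202)² = 0.065898 kg m²; axis through the centre, so I = 0.065898 kg m².
Total I = 2.4887 + 0.33696 + 0.065898 = 2.8916 kg m².

2.89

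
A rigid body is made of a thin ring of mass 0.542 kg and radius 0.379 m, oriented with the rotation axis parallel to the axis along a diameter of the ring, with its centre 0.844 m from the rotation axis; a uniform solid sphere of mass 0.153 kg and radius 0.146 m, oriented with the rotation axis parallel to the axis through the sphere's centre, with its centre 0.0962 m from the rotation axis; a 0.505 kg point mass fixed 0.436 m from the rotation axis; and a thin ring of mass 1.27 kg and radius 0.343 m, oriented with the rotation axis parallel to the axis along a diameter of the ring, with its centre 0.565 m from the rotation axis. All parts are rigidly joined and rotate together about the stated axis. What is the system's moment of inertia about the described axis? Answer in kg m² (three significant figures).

Thin ring: I_cm = (1/2)MR² = (1/2)(0.542)(0.379)² = 0.038927 kg m²; centre at d = 0.844 m, so I = I_cm + Md² gives I = 0.038927 + (0.542)(0.844)² = 0.42501 kg m².
Solid sphere: I_cm = (2/5)MR² = (2/5)(0.153)(0.146)² = 0.0013045 kg m²; centre at d = 0.0962 m, so I = I_cm + Md² gives I = 0.0013045 + (0.153)(0.0962)² = 0.0027205 kg m².
Point mass: I_cm = 0; centre at d = 0.436 m, so I = I_cm + Md² gives I = 0 + (0.505)(0.436)² = 0.095998 kg m².
Thin ring: I_cm = (1/2)MR² = (1/2)(1.27)(0.343)² = 0.074707 kg m²; centre at d = 0.565 m, so I = I_cm + Md² gives I = 0.074707 + (1.27)(0.565)² = 0.48012 kg m².
Total I = 0.42501 + 0.0027205 + 0.095998 + 0.48012 = 1.0039 kg m².

1.00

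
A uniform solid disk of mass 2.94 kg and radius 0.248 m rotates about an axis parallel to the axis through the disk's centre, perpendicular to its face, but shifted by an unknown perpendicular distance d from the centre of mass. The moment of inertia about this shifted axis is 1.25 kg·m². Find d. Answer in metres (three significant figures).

About the centre-of-mass axis, I_cm = (1/2)MR² = (1/2)(2.94)(0.248)² = 0.090411 kg·m².
Parallel axis theorem: I = I_cm + Md², so Md² = 1.25 − 0.090411 = 1.1596 kg·m².
d = √(1.1596 / 2.94) = 0.62803 m.

0.628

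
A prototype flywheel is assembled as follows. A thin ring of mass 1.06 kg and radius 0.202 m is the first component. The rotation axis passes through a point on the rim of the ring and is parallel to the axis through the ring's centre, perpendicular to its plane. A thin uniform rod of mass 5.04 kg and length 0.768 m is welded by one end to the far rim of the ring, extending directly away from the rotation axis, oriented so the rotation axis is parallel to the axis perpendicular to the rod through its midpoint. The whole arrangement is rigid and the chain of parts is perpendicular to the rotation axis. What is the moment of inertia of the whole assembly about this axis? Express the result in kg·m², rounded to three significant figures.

3.46

Thin ring: I_cm = MR² = (1.06)(0.202)² = 0.043252 kg·m²; centre at d = 0.202 m, so the parallel axis theorem gives I = 0.043252 + (1.06)(0.202)² = 0.086504 kg·m².
Thin rod: I_cm = (1/12)ML² = (1/12)(5.04)(0.768)² = 0.24773 kg·m²; centre at d = 0.202 + 0.202 + 0.384 = 0.788 m, so the parallel axis theorem gives I = 0.24773 + (5.04)(0.788)² = 3.3773 kg·m².
Total I = 0.086504 + 3.3773 = 3.4638 kg·m².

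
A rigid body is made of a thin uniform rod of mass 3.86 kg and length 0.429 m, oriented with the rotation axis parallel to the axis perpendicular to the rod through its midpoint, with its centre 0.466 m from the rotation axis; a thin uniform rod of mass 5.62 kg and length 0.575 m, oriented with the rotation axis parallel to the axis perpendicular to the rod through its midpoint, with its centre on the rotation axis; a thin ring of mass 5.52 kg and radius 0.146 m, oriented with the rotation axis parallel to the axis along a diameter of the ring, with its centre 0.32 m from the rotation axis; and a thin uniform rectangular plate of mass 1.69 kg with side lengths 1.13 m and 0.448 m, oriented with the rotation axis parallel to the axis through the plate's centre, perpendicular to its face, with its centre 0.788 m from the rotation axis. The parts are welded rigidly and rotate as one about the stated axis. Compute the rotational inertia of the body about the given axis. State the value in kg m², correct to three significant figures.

2.93

Thin rod: I_cm = (1/12)ML² = (1/12)(3.86)(0.429)² = 0.0592 kg m²; centre at d = 0.466 m, so the parallel axis theorem gives I = 0.0592 + (3.86)(0.466)² = 0.89742 kg m².
Thin rod: I_cm = (1/12)ML² = (1/12)(5.62)(0.575)² = 0.15484 kg m²; axis through the centre, so I = 0.15484 kg m².
Thin ring: I_cm = (1/2)MR² = (1/2)(5.52)(0.146)² = 0.058832 kg m²; centre at d = 0.32 m, so the parallel axis theorem gives I = 0.058832 + (5.52)(0.32)² = 0.62408 kg m².
Rectangular plate: I_cm = (1/12)M(a²+b²) = (1/12)(1.69)[(1.13)² + (0.448)²] = 0.2081 kg m²; centre at d = 0.788 m, so the parallel axis theorem gives I = 0.2081 + (1.69)(0.788)² = 1.2575 kg m².
Total I = 0.89742 + 0.15484 + 0.62408 + 1.2575 = 2.9338 kg m².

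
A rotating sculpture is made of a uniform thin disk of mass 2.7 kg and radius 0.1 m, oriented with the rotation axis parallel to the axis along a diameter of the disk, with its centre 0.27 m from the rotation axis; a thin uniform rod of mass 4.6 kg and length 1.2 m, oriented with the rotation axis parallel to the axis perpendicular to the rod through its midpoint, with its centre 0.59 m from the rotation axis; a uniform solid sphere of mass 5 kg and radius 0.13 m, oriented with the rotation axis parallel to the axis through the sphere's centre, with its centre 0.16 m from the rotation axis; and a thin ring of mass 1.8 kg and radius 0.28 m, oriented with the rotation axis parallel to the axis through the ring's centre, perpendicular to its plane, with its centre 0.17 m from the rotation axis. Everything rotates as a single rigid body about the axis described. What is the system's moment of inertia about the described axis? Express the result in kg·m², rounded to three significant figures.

2.71

Thin disk: I_cm = (1/4)MR² = (1/4)(2.7)(0.1)² = 0.00675 kg·m²; centre at d = 0.27 m, so I = I_cm + Md² gives I = 0.00675 + (2.7)(0.27)² = 0.20358 kg·m².
Thin rod: I_cm = (1/12)ML² = (1/12)(4.6)(1.2)² = 0.552 kg·m²; centre at d = 0.59 m, so I = I_cm + Md² gives I = 0.552 + (4.6)(0.59)² = 2.1533 kg·m².
Solid sphere: I_cm = (2/5)MR² = (2/5)(5)(0.13)² = 0.0338 kg·m²; centre at d = 0.16 m, so I = I_cm + Md² gives I = 0.0338 + (5)(0.16)² = 0.1618 kg·m².
Thin ring: I_cm = MR² = (1.8)(0.28)² = 0.14112 kg·m²; centre at d = 0.17 m, so I = I_cm + Md² gives I = 0.14112 + (1.8)(0.17)² = 0.19314 kg·m².
Total I = 0.20358 + 2.1533 + 0.1618 + 0.19314 = 2.7118 kg·m².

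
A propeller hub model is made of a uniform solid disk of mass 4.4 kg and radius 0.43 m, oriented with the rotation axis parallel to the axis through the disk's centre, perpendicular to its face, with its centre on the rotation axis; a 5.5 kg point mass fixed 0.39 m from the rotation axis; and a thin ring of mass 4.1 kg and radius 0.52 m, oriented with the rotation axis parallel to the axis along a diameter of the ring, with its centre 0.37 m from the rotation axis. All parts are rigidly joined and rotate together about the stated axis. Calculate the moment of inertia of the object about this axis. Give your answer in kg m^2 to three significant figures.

Solid disk: I_cm = (1/2)MR² = (1/2)(4.4)(0.43)² = 0.40678 kg m^2; axis through the centre, so I = 0.40678 kg m^2.
Point mass: I_cm = 0; centre at d = 0.39 m, so I = I_cm + Md² gives I = 0 + (5.5)(0.39)² = 0.83655 kg m^2.
Thin ring: I_cm = (1/2)MR² = (1/2)(4.1)(0.52)² = 0.55432 kg m^2; centre at d = 0.37 m, so I = I_cm + Md² gives I = 0.55432 + (4.1)(0.37)² = 1.1156 kg m^2.
Total I = 0.40678 + 0.83655 + 1.1156 = 2.3589 kg m^2.

2.36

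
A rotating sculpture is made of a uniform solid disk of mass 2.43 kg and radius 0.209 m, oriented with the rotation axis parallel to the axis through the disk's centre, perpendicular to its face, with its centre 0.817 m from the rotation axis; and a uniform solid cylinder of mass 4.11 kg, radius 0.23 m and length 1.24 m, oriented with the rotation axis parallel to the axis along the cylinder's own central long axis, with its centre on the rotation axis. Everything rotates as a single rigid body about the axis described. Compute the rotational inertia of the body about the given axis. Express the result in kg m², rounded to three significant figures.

Solid disk: I_cm = (1/2)MR² = (1/2)(2.43)(0.209)² = 0.053072 kg m²; centre at d = 0.817 m, so the parallel axis theorem gives I = 0.053072 + (2.43)(0.817)² = 1.6751 kg m².
Solid cylinder: I_cm = (1/2)MR² = (1/2)(4.11)(0.23)² = 0.10871 kg m²; axis through the centre, so I = 0.10871 kg m².
Total I = 1.6751 + 0.10871 = 1.7838 kg m².

1.78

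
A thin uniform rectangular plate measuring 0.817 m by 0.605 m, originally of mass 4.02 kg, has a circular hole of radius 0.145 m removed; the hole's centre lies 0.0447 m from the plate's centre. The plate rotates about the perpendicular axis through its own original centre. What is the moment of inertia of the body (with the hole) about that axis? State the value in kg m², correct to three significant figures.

0.340

Unpierced body about its centre: I₀ = (1/12)M(a²+b²) = (1/12)(4.02)[(0.817)² + (0.605)²] = 0.34623 kg m².
The removed disk has mass m = M·πr²/(ab) = (4.02)·π(0.145)²/(0.817·0.605) = 0.5372 kg (same uniform areal density).
Its moment of inertia about the rotation axis (parallel-axis theorem): I_hole = (1/2)mr² + md² = (1/2)(0.5372)(0.145)² + (0.5372)(0.0447)² = 0.0067207 kg m².
Treating the hole as negative mass, I = I₀ − I_hole = 0.34623 − 0.0067207 = 0.33951 kg m².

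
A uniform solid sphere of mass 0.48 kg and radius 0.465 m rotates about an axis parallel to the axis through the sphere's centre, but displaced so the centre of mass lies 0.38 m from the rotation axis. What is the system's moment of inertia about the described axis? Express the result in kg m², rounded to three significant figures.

0.111

I_cm = (2/5)MR² = (2/5)(0.48)(0.465)² = 0.041515 kg m²; centre at d = 0.38 m, so I = I_cm + Md² gives I = 0.041515 + (0.48)(0.38)² = 0.11083 kg m².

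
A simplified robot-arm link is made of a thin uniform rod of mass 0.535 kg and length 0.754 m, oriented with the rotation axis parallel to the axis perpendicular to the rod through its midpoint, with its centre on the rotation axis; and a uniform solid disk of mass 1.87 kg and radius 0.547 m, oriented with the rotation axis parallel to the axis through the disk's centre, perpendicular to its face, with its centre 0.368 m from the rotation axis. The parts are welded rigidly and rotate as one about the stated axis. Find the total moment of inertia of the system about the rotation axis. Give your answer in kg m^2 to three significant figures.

Thin rod: I_cm = (1/12)ML² = (1/12)(0.535)(0.754)² = 0.025346 kg m^2; axis through the centre, so I = 0.025346 kg m^2.
Solid disk: I_cm = (1/2)MR² = (1/2)(1.87)(0.547)² = 0.27976 kg m^2; centre at d = 0.368 m, so I = I_cm + Md² gives I = 0.27976 + (1.87)(0.368)² = 0.533 kg m^2.
Total I = 0.025346 + 0.533 = 0.55835 kg m^2.

0.558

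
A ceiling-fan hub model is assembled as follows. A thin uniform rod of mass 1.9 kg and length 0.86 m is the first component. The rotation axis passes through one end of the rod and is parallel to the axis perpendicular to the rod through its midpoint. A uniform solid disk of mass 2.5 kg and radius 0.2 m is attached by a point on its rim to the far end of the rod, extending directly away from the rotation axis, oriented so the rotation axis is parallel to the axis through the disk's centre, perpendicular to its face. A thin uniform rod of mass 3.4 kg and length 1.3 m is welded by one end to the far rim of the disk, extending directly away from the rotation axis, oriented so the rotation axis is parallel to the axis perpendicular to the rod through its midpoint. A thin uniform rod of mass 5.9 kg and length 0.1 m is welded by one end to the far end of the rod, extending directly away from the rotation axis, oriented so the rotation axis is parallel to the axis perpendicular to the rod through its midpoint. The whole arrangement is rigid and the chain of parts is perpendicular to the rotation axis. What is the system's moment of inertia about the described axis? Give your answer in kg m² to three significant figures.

56.4

Thin rod: I_cm = (1/12)ML² = (1/12)(1.9)(0.86)² = 0.1171 kg m²; centre at d = 0.43 m, so the parallel axis theorem gives I = 0.1171 + (1.9)(0.43)² = 0.46841 kg m².
Solid disk: I_cm = (1/2)MR² = (1/2)(2.5)(0.2)² = 0.05 kg m²; centre at d = 0.43 + 0.43 + 0.2 = 1.06 m, so the parallel axis theorem gives I = 0.05 + (2.5)(1.06)² = 2.859 kg m².
Thin rod: I_cm = (1/12)ML² = (1/12)(3.4)(1.3)² = 0.47883 kg m²; centre at d = 0.43 + 0.43 + 0.2 + 0.2 + 0.65 = 1.91 m, so the parallel axis theorem gives I = 0.47883 + (3.4)(1.91)² = 12.882 kg m².
Thin rod: I_cm = (1/12)ML² = (1/12)(5.9)(0.1)² = 0.0049167 kg m²; centre at d = 0.43 + 0.43 + 0.2 + 0.2 + 0.65 + 0.65 + 0.05 = 2.61 m, so the parallel axis theorem gives I = 0.0049167 + (5.9)(2.61)² = 40.196 kg m².
Total I = 0.46841 + 2.859 + 12.882 + 40.196 = 56.406 kg m².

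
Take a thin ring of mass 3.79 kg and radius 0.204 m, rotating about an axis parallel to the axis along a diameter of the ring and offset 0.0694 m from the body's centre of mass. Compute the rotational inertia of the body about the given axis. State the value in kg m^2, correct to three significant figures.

I_cm = (1/2)MR² = (1/2)(3.79)(0.204)² = 0.078862 kg m^2; centre at d = 0.0694 m, so the parallel axis theorem gives I = 0.078862 + (3.79)(0.0694)² = 0.097116 kg m^2.

0.0971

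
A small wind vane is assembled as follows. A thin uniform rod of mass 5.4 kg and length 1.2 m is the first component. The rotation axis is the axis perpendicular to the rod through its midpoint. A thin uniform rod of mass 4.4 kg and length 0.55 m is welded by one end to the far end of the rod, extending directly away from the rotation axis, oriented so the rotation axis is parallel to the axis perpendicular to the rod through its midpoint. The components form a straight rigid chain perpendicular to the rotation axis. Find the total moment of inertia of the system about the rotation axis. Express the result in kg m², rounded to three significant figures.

Thin rod: I_cm = (1/12)ML² = (1/12)(5.4)(1.2)² = 0.648 kg m²; axis through the centre, so I = 0.648 kg m².
Thin rod: I_cm = (1/12)ML² = (1/12)(4.4)(0.55)² = 0.11092 kg m²; centre at d = 0.6 + 0.275 = 0.875 m, so the parallel axis theorem gives I = 0.11092 + (4.4)(0.875)² = 3.4797 kg m².
Total I = 0.648 + 3.4797 = 4.1277 kg m².

4.13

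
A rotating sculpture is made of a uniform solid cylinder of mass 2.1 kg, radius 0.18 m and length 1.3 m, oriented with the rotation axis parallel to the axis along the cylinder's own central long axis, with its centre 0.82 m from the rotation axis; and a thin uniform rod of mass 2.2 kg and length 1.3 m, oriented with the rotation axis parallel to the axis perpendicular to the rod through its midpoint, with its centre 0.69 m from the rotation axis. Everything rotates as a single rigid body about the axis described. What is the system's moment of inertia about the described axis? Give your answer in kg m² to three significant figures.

2.80

Solid cylinder: I_cm = (1/2)MR² = (1/2)(2.1)(0.18)² = 0.03402 kg m²; centre at d = 0.82 m, so I = I_cm + Md² gives I = 0.03402 + (2.1)(0.82)² = 1.4461 kg m².
Thin rod: I_cm = (1/12)ML² = (1/12)(2.2)(1.3)² = 0.30983 kg m²; centre at d = 0.69 m, so I = I_cm + Md² gives I = 0.30983 + (2.2)(0.69)² = 1.3573 kg m².
Total I = 1.4461 + 1.3573 = 2.8033 kg m².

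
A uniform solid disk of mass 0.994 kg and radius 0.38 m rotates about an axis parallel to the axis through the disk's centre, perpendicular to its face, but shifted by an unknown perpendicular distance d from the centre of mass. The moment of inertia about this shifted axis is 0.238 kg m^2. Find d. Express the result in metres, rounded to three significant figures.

About the centre-of-mass axis, I_cm = (1/2)MR² = (1/2)(0.994)(0.38)² = 0.071767 kg m^2.
Parallel axis theorem: I = I_cm + Md², so Md² = 0.238 − 0.071767 = 0.16623 kg m^2.
d = √(0.16623 / 0.994) = 0.40895 m.

0.409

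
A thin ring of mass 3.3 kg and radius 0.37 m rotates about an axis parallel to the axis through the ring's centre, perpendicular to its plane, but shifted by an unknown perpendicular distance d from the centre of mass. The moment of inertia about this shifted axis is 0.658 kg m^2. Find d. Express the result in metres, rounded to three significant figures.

About the centre-of-mass axis, I_cm = MR² = (3.3)(0.37)² = 0.45177 kg m^2.
Parallel axis theorem: I = I_cm + Md², so Md² = 0.658 − 0.45177 = 0.20623 kg m^2.
d = √(0.20623 / 3.3) = 0.24999 m.

0.250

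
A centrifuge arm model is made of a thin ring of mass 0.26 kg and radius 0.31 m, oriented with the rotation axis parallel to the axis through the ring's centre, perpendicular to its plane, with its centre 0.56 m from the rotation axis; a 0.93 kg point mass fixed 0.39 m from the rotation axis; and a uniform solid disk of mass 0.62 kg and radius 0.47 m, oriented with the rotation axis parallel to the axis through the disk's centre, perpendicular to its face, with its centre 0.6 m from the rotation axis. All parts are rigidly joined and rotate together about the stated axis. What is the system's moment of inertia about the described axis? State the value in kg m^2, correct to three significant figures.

Thin ring: I_cm = MR² = (0.26)(0.31)² = 0.024986 kg m^2; centre at d = 0.56 m, so I = I_cm + Md² gives I = 0.024986 + (0.26)(0.56)² = 0.10652 kg m^2.
Point mass: I_cm = 0; centre at d = 0.39 m, so I = I_cm + Md² gives I = 0 + (0.93)(0.39)² = 0.14145 kg m^2.
Solid disk: I_cm = (1/2)MR² = (1/2)(0.62)(0.47)² = 0.068479 kg m^2; centre at d = 0.6 m, so I = I_cm + Md² gives I = 0.068479 + (0.62)(0.6)² = 0.29168 kg m^2.
Total I = 0.10652 + 0.14145 + 0.29168 = 0.53965 kg m^2.

0.540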